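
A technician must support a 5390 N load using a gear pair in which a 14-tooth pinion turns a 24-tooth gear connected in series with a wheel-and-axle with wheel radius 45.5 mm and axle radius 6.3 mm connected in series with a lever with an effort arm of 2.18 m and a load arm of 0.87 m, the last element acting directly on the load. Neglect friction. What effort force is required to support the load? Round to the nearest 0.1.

173.7 N

Gear pair MA = 24/14 = 1.7143.
Wheel-and-axle MA = R/r = 45.5/6.3 = 7.2222.
Lever MA = effort arm / load arm = 2.18/0.87 = 2.5057.
Combined ideal MA = 1.7143 × 7.2222 × 2.5057 = 31.024.
Effort = load / MA = 5390 / 31.024 = 173.74 N.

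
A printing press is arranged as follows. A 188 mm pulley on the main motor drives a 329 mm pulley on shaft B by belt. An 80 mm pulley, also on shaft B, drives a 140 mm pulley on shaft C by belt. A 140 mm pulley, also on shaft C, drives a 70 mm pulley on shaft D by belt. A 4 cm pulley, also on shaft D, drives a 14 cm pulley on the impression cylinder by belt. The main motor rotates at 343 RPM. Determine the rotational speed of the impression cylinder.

Belt: ratio = 329/188 = 1.75, so shaft B turns at 343 / 1.75 = 196 RPM.
Belt: ratio = 140/80 = 1.75, so shaft C turns at 196 / 1.75 = 112 RPM.
Belt: ratio = 70/140 = 0.5, so shaft D turns at 112 / 0.5 = 224 RPM.
Belt: ratio = 14/4 = 3.5, so the impression cylinder turns at 224 / 3.5 = 64 RPM.

64 RPM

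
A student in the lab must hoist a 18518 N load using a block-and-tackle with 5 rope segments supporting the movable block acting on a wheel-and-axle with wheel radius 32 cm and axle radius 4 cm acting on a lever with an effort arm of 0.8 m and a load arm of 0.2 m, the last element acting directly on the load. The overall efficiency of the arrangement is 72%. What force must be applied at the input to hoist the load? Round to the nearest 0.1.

160.7 N

Block-and-tackle MA = number of supporting rope parts = 5.
Wheel-and-axle MA = R/r = 32/4 = 8.
Lever MA = effort arm / load arm = 0.8/0.2 = 4.
Combined ideal MA = 5 × 8 × 4 = 160.
Actual MA = 160 × 0.72 = 115.2.
Effort = load / actual MA = 18518 / 115.2 = 160.75 N.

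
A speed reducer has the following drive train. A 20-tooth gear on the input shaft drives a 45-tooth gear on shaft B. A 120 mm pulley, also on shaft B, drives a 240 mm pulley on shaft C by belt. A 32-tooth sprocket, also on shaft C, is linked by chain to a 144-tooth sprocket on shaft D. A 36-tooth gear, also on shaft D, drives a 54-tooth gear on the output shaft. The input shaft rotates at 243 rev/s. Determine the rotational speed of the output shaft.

8 rev/s

gear mesh 45/20 = 2.25 → 243/2.25 = 108 rev/s
belt 240/120 = 2 → 108/2 = 54 rev/s
chain 144/32 = 4.5 → 54/4.5 = 12 rev/s
gear mesh 54/36 = 1.5 → 12/1.5 = 8 rev/s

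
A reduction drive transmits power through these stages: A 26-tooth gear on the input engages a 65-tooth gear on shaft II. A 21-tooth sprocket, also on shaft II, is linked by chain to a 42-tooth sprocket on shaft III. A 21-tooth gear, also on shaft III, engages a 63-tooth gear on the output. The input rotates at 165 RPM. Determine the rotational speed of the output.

11 RPM

Gear mesh: ratio = 65/26 = 2.5, so shaft II turns at 165 / 2.5 = 66 RPM.
Chain: ratio = 42/21 = 2, so shaft III turns at 66 / 2 = 33 RPM.
Gear mesh: ratio = 63/21 = 3, so the output turns at 33 / 3 = 11 RPM.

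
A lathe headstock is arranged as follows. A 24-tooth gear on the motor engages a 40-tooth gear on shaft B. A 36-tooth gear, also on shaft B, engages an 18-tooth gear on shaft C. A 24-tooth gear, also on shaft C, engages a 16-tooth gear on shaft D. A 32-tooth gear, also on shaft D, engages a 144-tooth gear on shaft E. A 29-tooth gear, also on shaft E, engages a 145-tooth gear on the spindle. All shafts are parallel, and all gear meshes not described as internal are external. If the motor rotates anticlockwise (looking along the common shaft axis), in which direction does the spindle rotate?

the motor → shaft B: external mesh, 1 reversal → CW.
shaft B → shaft C: external mesh, 1 reversal → CCW.
shaft C → shaft D: external mesh, 1 reversal → CW.
shaft D → shaft E: external mesh, 1 reversal → CCW.
shaft E → the spindle: external mesh, 1 reversal → CW.
5 reversals in total — an odd number — so the spindle turns opposite to the motor.

clockwise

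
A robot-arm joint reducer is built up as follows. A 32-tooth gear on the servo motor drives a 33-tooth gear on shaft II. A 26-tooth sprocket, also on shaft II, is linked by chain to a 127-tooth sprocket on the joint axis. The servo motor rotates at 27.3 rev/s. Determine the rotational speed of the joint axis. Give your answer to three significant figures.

gear mesh 33/32 = 1.0312 → 27.3/1.0312 = 26.473 rev/s
chain 127/26 = 4.8846 → 26.473/4.8846 = 5.4196 rev/s

5.42 rev/s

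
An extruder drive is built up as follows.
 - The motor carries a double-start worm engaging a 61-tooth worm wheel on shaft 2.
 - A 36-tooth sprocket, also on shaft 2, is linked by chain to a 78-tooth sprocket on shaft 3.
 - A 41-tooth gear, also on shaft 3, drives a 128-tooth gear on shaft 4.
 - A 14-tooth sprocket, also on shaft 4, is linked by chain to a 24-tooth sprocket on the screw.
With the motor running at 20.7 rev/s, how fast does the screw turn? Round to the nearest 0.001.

0.059 rev/s

worm 61/2 = 30.5 → 20.7/30.5 = 0.67869 rev/s
chain 78/36 = 2.1667 → 0.67869/2.1667 = 0.31324 rev/s
gear mesh 128/41 = 3.122 → 0.31324/3.122 = 0.10033 rev/s
chain 24/14 = 1.7143 → 0.10033/1.7143 = 0.058529 rev/s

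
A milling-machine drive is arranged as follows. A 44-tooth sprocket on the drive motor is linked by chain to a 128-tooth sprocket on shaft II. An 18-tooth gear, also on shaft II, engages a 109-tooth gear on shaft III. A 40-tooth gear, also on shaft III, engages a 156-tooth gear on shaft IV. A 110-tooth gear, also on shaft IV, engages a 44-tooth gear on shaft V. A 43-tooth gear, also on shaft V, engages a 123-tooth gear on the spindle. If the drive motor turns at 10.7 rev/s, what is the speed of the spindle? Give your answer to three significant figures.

0.136 rev/s

the drive motor → shaft II (chain, 128/44): 10.7 ÷ 2.9091 = 3.6781 rev/s
shaft II → shaft III (gear mesh, 109/18): 3.6781 ÷ 6.0556 = 0.6074 rev/s
shaft III → shaft IV (gear mesh, 156/40): 0.6074 ÷ 3.9 = 0.15574 rev/s
shaft IV → shaft V (gear mesh, 44/110): 0.15574 ÷ 0.4 = 0.38936 rev/s
shaft V → the spindle (gear mesh, 123/43): 0.38936 ÷ 2.8605 = 0.13612 rev/s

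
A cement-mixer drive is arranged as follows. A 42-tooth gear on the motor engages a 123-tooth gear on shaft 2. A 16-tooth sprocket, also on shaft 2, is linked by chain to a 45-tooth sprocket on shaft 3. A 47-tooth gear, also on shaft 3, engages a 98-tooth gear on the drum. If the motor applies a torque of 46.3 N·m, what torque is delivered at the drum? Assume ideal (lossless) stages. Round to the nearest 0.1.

Gear mesh: ratio = 123/42 = 2.9286; torque at shaft 2 = 46.3 × 2.9286 = 135.59 N·m.
Chain: ratio = 45/16 = 2.8125; torque at shaft 3 = 135.59 × 2.8125 = 381.35 N·m.
Gear mesh: ratio = 98/47 = 2.0851; torque at the drum = 381.35 × 2.0851 = 795.17 N·m.

795.2 N·m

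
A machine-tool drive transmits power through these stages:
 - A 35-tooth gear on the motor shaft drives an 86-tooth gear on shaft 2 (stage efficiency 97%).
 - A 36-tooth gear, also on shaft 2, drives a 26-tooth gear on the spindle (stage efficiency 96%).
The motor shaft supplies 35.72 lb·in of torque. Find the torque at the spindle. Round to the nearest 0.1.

59.0 lb·in

After the gear mesh (86/35): 35.72 × 2.4571 × 0.97 = 85.136 lb·in
After the gear mesh (26/36): 85.136 × 0.72222 × 0.96 = 59.028 lb·in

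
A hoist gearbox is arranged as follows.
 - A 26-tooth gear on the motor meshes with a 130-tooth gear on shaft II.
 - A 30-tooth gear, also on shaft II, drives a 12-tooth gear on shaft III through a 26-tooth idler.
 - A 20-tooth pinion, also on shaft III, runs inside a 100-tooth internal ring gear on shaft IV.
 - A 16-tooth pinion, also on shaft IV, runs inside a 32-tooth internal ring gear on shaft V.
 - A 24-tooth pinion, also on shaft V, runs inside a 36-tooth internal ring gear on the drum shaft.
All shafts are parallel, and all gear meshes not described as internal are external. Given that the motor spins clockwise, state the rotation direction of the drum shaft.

counterclockwise

the motor → shaft II: external mesh, 1 reversal → CCW.
shaft II → shaft III: driver → idler → driven is 2 external meshes, 2 reversals → CCW.
shaft III → shaft IV: internal mesh, same direction → CCW.
shaft IV → shaft V: internal mesh, same direction → CCW.
shaft V → the drum shaft: internal mesh, same direction → CCW.
3 reversals in total — an odd number — so the drum shaft turns opposite to the motor.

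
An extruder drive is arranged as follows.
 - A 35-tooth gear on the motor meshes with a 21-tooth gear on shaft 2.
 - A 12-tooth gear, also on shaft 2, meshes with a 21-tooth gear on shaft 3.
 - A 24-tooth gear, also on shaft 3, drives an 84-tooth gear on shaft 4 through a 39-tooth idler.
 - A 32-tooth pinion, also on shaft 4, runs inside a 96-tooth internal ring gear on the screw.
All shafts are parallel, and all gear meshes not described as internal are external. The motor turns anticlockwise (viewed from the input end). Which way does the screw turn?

anticlockwise

the motor → shaft 2: external mesh, 1 reversal → CW.
shaft 2 → shaft 3: external mesh, 1 reversal → CCW.
shaft 3 → shaft 4: driver → idler → driven is 2 external meshes, 2 reversals → CCW.
shaft 4 → the screw: internal mesh, same direction → CCW.
4 reversals in total — an even number — so the screw turns the same way as the motor.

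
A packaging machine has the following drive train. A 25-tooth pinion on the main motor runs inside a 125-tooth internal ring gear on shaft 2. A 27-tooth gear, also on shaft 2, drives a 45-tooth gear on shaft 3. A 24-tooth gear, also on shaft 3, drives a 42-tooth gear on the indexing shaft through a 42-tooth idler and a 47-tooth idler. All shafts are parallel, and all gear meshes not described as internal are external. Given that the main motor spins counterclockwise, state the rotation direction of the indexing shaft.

the main motor → shaft 2: internal mesh, same direction → CCW.
shaft 2 → shaft 3: external mesh, 1 reversal → CW.
shaft 3 → the indexing shaft: driver → idler → idler → driven is 3 external meshes, 3 reversals → CCW.
4 reversals in total — an even number — so the indexing shaft turns the same way as the main motor.

counterclockwise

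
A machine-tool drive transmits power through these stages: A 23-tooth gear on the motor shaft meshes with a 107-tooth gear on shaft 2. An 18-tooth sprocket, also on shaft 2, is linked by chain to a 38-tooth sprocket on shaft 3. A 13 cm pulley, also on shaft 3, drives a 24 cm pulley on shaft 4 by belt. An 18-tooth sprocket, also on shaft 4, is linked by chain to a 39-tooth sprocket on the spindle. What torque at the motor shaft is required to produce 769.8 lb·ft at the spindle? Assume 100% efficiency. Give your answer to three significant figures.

Overall ratio R = 4.6522 × 2.1111 × 1.8462 × 2.1667 = 39.285.
Input torque = output torque / R = 769.8 / 39.285 = 19.595 lb·ft.

19.6 lb·ft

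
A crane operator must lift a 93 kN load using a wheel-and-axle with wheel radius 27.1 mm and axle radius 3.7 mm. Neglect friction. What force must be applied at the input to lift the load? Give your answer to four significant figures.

12.70 kN

Wheel-and-axle MA = R/r = 27.1/3.7 = 7.3243.
Effort = load / MA = 93 / 7.3243 = 12.697 kN.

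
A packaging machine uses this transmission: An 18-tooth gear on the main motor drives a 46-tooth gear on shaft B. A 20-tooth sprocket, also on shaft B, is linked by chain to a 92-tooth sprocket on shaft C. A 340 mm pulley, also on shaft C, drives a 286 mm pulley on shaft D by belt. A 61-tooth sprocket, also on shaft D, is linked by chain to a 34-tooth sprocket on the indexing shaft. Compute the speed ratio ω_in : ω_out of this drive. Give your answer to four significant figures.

5.512

Each stage contributes driven/driver: gear mesh 46/18 = 2.5556, chain 92/20 = 4.6, belt 286/340 = 0.84118, chain 34/61 = 0.55738.
Overall: 2.5556 × 4.6 × 0.84118 × 0.55738 = 5.5116.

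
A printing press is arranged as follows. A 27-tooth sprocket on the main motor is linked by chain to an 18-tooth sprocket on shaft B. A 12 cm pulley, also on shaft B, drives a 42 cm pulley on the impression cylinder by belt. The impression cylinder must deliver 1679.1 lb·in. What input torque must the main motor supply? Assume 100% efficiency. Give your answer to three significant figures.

Overall ratio R = 0.66667 × 3.5 = 2.3333.
Input torque = output torque / R = 1679.1 / 2.3333 = 719.61 lb·in.

720 lb·in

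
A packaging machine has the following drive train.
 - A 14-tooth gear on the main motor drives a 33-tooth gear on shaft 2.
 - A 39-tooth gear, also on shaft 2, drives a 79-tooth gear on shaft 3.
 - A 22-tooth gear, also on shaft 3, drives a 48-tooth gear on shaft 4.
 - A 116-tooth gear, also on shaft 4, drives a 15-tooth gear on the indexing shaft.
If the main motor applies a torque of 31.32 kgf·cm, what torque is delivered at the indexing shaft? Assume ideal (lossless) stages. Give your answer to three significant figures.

42.2 kgf·cm

gear mesh 33/14 = 2.3571 → τ = 31.32·2.3571 = 73.826 kgf·cm
gear mesh 79/39 = 2.0256 → τ = 73.826·2.0256 = 149.54 kgf·cm
gear mesh 48/22 = 2.1818 → τ = 149.54·2.1818 = 326.28 kgf·cm
gear mesh 15/116 = 0.12931 → τ = 326.28·0.12931 = 42.191 kgf·cm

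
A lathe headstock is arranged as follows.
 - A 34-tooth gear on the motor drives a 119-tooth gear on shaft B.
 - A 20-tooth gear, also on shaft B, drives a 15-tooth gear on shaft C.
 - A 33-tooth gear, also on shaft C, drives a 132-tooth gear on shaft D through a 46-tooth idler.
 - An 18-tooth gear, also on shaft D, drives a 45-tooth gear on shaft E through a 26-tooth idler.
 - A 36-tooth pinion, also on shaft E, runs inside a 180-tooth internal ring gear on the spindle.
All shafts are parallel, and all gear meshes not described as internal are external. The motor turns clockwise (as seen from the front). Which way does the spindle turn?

the motor → shaft B: external mesh, 1 reversal → CCW.
shaft B → shaft C: external mesh, 1 reversal → CW.
shaft C → shaft D: driver → idler → driven is 2 external meshes, 2 reversals → CW.
shaft D → shaft E: driver → idler → driven is 2 external meshes, 2 reversals → CW.
shaft E → the spindle: internal mesh, same direction → CW.
6 reversals in total — an even number — so the spindle turns the same way as the motor.

clockwise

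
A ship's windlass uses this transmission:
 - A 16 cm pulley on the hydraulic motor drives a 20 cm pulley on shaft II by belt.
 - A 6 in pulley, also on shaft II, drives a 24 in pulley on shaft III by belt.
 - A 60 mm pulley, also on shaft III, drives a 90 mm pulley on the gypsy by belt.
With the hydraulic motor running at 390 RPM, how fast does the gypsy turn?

52 RPM

belt 20/16 = 1.25 → 390/1.25 = 312 RPM
belt 24/6 = 4 → 312/4 = 78 RPM
belt 90/60 = 1.5 → 78/1.5 = 52 RPM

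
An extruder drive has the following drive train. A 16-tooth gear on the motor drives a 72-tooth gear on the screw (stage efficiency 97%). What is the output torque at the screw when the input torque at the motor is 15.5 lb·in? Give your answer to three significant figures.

67.7 lb·in

After the gear mesh (72/16): 15.5 × 4.5 × 0.97 = 67.657 lb·in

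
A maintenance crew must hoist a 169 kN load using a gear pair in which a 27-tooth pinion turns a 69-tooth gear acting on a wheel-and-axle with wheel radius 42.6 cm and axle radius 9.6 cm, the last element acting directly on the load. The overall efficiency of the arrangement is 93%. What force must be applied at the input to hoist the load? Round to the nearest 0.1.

16.0 kN

Gear pair MA = 69/27 = 2.5556.
Wheel-and-axle MA = R/r = 42.6/9.6 = 4.4375.
Combined ideal MA = 2.5556 × 4.4375 = 11.34.
Actual MA = 11.34 × 0.93 = 10.546.
Effort = load / actual MA = 169 / 10.546 = 16.024 kN.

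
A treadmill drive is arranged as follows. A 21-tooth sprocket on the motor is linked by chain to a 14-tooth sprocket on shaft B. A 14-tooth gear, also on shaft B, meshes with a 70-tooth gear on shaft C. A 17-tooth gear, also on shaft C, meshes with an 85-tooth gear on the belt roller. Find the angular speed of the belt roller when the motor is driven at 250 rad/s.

15 rad/s

chain 14/21 = 0.66667 → 250/0.66667 = 375 rad/s
gear mesh 70/14 = 5 → 375/5 = 75 rad/s
gear mesh 85/17 = 5 → 75/5 = 15 rad/s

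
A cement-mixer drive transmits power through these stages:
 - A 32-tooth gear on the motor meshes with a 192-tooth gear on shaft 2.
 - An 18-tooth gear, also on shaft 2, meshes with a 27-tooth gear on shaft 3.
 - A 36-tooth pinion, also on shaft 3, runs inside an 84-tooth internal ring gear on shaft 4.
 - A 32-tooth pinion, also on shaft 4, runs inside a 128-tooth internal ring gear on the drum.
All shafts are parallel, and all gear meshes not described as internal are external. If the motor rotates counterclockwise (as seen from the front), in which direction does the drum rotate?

counterclockwise

the motor → shaft 2: external mesh, 1 reversal → CW.
shaft 2 → shaft 3: external mesh, 1 reversal → CCW.
shaft 3 → shaft 4: internal mesh, same direction → CCW.
shaft 4 → the drum: internal mesh, same direction → CCW.
2 reversals in total — an even number — so the drum turns the same way as the motor.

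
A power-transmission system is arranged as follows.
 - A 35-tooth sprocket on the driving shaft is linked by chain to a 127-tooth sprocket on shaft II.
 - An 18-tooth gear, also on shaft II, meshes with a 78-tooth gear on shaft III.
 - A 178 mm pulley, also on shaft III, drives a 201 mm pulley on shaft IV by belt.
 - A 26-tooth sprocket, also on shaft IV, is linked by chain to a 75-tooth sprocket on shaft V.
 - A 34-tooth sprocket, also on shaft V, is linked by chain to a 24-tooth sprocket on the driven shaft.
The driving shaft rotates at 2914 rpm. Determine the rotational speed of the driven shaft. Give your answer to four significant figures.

80.60 rpm

Chain: ratio = 127/35 = 3.6286, so shaft II turns at 2914 / 3.6286 = 803.07 rpm.
Gear mesh: ratio = 78/18 = 4.3333, so shaft III turns at 803.07 / 4.3333 = 185.32 rpm.
Belt: ratio = 201/178 = 1.1292, so shaft IV turns at 185.32 / 1.1292 = 164.12 rpm.
Chain: ratio = 75/26 = 2.8846, so shaft V turns at 164.12 / 2.8846 = 56.894 rpm.
Chain: ratio = 24/34 = 0.70588, so the driven shaft turns at 56.894 / 0.70588 = 80.6 rpm.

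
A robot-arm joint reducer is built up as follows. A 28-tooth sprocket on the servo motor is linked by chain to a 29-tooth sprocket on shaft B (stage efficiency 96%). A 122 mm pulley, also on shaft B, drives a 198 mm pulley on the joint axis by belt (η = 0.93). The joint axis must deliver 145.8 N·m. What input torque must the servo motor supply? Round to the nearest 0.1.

Overall ratio R = 1.0357 × 1.623 = 1.6809; overall efficiency η = 0.96 × 0.93 = 0.8928.
Input torque = output torque / (R × η) = 145.8 / (1.6809 × 0.8928) = 97.153 N·m.

97.2 N·m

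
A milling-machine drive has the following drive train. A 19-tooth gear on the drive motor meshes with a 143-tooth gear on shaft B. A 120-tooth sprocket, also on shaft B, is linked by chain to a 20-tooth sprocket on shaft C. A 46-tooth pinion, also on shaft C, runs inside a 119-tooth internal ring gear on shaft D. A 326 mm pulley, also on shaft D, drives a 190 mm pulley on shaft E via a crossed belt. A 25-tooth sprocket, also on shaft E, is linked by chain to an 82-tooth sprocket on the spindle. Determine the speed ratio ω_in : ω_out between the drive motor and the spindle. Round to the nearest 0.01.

6.20

Each stage contributes driven/driver: gear mesh 143/19 = 7.5263, chain 20/120 = 0.16667, internal gear 119/46 = 2.587, belt 190/326 = 0.58282, chain 82/25 = 3.28.
Overall: 7.5263 × 0.16667 × 2.587 × 0.58282 × 3.28 = 6.2034.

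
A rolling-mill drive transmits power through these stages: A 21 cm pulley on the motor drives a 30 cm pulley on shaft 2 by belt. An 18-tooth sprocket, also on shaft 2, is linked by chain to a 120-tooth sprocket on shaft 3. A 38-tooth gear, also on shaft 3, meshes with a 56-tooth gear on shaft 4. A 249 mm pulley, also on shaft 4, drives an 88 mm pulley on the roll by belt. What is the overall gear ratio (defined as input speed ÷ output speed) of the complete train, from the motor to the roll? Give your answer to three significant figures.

4.96

Each stage contributes driven/driver: belt 30/21 = 1.4286, chain 120/18 = 6.6667, gear mesh 56/38 = 1.4737, belt 88/249 = 0.35341.
Overall: 1.4286 × 6.6667 × 1.4737 × 0.35341 = 4.9602.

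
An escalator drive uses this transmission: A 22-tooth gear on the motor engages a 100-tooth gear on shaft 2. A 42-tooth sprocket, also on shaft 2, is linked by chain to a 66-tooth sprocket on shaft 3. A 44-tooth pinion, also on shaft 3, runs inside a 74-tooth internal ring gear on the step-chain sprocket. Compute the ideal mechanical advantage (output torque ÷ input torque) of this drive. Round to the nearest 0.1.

12.0

Each stage contributes driven/driver: gear mesh 100/22 = 4.5455, chain 66/42 = 1.5714, internal gear 74/44 = 1.6818.
Overall: 4.5455 × 1.5714 × 1.6818 = 12.013.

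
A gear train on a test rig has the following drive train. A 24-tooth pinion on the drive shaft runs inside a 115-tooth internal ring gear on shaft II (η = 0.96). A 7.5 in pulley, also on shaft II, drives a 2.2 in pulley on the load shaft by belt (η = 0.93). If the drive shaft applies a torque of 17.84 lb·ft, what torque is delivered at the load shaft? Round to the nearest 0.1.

22.4 lb·ft

internal gear 115/24 = 4.7917 → τ = 17.84·4.7917·0.96 = 82.064 lb·ft
belt 2.2/7.5 = 0.29333 → τ = 82.064·0.29333·0.93 = 22.387 lb·ft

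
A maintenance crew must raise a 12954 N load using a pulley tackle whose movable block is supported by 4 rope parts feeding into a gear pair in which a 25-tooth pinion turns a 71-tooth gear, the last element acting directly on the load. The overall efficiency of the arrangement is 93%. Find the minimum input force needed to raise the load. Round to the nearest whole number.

Block-and-tackle MA = number of supporting rope parts = 4.
Gear pair MA = 71/25 = 2.84.
Combined ideal MA = 4 × 2.84 = 11.36.
Actual MA = 11.36 × 0.93 = 10.565.
Effort = load / actual MA = 12954 / 10.565 = 1226.1 N.

1226 N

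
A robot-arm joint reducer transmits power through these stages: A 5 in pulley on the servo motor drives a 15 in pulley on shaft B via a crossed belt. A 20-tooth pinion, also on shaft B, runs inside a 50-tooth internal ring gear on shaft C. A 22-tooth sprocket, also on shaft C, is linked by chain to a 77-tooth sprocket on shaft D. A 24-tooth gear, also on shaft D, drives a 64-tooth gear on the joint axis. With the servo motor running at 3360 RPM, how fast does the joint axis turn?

belt 15/5 = 3 → 3360/3 = 1120 RPM
internal gear 50/20 = 2.5 → 1120/2.5 = 448 RPM
chain 77/22 = 3.5 → 448/3.5 = 128 RPM
gear mesh 64/24 = 2.6667 → 128/2.6667 = 48 RPM

48 RPM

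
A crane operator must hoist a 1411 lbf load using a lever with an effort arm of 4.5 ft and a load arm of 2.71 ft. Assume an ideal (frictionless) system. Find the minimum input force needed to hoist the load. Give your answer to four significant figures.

Lever MA = effort arm / load arm = 4.5/2.71 = 1.6605.
Effort = load / MA = 1411 / 1.6605 = 849.74 lbf.

849.7 lbf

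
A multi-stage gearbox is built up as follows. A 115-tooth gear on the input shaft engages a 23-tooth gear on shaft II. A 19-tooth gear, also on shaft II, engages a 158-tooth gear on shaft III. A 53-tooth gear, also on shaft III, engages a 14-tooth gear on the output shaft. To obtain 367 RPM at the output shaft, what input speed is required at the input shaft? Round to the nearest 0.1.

Overall ratio R = 0.2 × 8.3158 × 0.26415 = 0.43932.
Required input speed = output speed × R = 367 × 0.43932 = 161.23 RPM.

161.2 RPM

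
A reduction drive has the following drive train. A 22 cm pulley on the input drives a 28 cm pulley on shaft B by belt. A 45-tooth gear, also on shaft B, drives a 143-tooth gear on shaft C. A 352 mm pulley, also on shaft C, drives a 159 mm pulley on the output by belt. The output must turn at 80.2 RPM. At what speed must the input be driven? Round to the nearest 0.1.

146.5 RPM

Overall ratio R = 1.2727 × 3.1778 × 0.4517 = 1.8269.
Required input speed = output speed × R = 80.2 × 1.8269 = 146.52 RPM.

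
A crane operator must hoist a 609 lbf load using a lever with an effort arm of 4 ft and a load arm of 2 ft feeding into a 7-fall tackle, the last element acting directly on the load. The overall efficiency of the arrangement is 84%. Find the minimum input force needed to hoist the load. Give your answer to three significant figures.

Lever MA = effort arm / load arm = 4/2 = 2.
Block-and-tackle MA = number of supporting rope parts = 7.
Combined ideal MA = 2 × 7 = 14.
Actual MA = 14 × 0.84 = 11.76.
Effort = load / actual MA = 609 / 11.76 = 51.786 lbf.

51.8 lbf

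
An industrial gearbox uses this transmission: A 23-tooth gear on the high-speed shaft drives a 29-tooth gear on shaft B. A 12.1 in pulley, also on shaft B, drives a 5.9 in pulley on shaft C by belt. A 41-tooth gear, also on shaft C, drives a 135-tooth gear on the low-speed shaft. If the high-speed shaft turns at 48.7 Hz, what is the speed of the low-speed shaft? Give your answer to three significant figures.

Gear mesh: ratio = 29/23 = 1.2609, so shaft B turns at 48.7 / 1.2609 = 38.624 Hz.
Belt: ratio = 5.9/12.1 = 0.4876, so shaft C turns at 38.624 / 0.4876 = 79.212 Hz.
Gear mesh: ratio = 135/41 = 3.2927, so the low-speed shaft turns at 79.212 / 3.2927 = 24.057 Hz.

24.1 Hz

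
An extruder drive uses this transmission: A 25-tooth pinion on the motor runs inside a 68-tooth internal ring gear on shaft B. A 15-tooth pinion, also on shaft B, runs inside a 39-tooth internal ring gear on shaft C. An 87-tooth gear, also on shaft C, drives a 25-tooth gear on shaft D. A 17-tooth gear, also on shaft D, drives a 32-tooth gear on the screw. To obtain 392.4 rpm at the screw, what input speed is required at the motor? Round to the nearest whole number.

Overall ratio R = 2.72 × 2.6 × 0.28736 × 1.8824 = 3.8253.
Required input speed = output speed × R = 392.4 × 3.8253 = 1501 rpm.

1501 rpm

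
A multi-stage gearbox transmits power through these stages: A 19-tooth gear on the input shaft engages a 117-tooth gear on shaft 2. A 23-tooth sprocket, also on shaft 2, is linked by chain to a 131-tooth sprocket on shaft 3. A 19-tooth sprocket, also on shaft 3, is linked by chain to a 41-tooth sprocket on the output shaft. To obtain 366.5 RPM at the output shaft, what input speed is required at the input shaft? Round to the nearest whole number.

Overall ratio R = 6.1579 × 5.6957 × 2.1579 = 75.684.
Required input speed = output speed × R = 366.5 × 75.684 = 27738 RPM.

27738 RPM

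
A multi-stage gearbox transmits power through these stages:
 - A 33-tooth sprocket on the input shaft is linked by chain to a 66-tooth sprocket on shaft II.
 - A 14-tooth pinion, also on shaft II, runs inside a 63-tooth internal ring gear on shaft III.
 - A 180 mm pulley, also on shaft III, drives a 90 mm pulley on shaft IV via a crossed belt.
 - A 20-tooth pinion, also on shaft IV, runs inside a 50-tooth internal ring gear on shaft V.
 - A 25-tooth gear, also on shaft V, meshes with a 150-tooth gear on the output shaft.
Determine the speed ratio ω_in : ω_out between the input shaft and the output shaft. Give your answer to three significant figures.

Each stage contributes driven/driver: chain 66/33 = 2, internal gear 63/14 = 4.5, belt 90/180 = 0.5, internal gear 50/20 = 2.5, gear mesh 150/25 = 6.
Overall: 2 × 4.5 × 0.5 × 2.5 × 6 = 67.5.

67.5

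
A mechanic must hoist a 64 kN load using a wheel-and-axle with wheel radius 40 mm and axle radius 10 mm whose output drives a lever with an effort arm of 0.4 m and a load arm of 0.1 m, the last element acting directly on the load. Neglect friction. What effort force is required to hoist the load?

4 kN

Wheel-and-axle MA = R/r = 40/10 = 4.
Lever MA = effort arm / load arm = 0.4/0.1 = 4.
Combined ideal MA = 4 × 4 = 16.
Effort = load / MA = 64 / 16 = 4 kN.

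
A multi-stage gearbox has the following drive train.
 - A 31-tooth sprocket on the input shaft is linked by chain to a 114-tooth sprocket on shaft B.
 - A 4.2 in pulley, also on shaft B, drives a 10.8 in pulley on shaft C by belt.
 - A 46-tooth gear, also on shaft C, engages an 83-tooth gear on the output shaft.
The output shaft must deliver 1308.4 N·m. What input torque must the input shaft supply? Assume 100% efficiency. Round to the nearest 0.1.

76.7 N·m

Overall ratio R = 3.6774 × 2.5714 × 1.8043 = 17.062.
Input torque = output torque / R = 1308.4 / 17.062 = 76.684 N·m.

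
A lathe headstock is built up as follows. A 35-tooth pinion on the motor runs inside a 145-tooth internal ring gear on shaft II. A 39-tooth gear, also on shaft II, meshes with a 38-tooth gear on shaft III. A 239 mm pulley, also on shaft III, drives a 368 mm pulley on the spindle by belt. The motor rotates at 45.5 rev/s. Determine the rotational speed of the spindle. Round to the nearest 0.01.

7.32 rev/s

internal gear 145/35 = 4.1429 → 45.5/4.1429 = 10.983 rev/s
gear mesh 38/39 = 0.97436 → 10.983/0.97436 = 11.272 rev/s
belt 368/239 = 1.5397 → 11.272/1.5397 = 7.3205 rev/s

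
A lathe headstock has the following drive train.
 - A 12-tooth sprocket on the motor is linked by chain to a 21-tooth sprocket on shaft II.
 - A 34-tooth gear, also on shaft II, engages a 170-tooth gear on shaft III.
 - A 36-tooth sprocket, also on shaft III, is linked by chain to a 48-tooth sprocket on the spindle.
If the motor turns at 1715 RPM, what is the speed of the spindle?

147 RPM

the motor → shaft II (chain, 21/12): 1715 ÷ 1.75 = 980 RPM
shaft II → shaft III (gear mesh, 170/34): 980 ÷ 5 = 196 RPM
shaft III → the spindle (chain, 48/36): 196 ÷ 1.3333 = 147 RPM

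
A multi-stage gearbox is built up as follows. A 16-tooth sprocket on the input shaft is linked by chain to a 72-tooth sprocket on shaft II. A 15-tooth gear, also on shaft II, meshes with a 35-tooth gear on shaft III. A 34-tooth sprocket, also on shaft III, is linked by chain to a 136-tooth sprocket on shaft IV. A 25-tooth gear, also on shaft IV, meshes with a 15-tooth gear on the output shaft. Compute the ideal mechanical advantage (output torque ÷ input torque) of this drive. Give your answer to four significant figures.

25.20

Each stage contributes driven/driver: chain 72/16 = 4.5, gear mesh 35/15 = 2.3333, chain 136/34 = 4, gear mesh 15/25 = 0.6.
Overall: 4.5 × 2.3333 × 4 × 0.6 = 25.2.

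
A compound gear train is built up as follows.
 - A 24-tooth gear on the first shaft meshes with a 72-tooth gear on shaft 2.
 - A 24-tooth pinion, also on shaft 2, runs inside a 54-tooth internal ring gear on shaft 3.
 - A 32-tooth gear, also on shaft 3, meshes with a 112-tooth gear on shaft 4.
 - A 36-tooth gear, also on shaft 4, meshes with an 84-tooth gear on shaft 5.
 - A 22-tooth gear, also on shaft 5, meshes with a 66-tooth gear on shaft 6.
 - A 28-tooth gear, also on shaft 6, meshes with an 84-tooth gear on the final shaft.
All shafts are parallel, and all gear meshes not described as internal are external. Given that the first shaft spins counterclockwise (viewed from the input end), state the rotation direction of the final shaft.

the first shaft → shaft 2: external mesh, 1 reversal → CW.
shaft 2 → shaft 3: internal mesh, same direction → CW.
shaft 3 → shaft 4: external mesh, 1 reversal → CCW.
shaft 4 → shaft 5: external mesh, 1 reversal → CW.
shaft 5 → shaft 6: external mesh, 1 reversal → CCW.
shaft 6 → the final shaft: external mesh, 1 reversal → CW.
5 reversals in total — an odd number — so the final shaft turns opposite to the first shaft.

clockwise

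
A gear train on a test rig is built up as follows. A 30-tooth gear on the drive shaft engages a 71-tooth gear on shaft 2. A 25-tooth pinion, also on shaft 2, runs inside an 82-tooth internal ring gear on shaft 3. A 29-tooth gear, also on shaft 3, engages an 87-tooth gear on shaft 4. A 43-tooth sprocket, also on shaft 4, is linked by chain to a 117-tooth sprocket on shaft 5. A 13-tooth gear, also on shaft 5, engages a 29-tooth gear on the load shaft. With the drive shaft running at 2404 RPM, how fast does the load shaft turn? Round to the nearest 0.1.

Gear mesh: ratio = 71/30 = 2.3667, so shaft 2 turns at 2404 / 2.3667 = 1015.8 RPM.
Internal gear: ratio = 82/25 = 3.28, so shaft 3 turns at 1015.8 / 3.28 = 309.69 RPM.
Gear mesh: ratio = 87/29 = 3, so shaft 4 turns at 309.69 / 3 = 103.23 RPM.
Chain: ratio = 117/43 = 2.7209, so shaft 5 turns at 103.23 / 2.7209 = 37.939 RPM.
Gear mesh: ratio = 29/13 = 2.2308, so the load shaft turns at 37.939 / 2.2308 = 17.007 RPM.

17.0 RPM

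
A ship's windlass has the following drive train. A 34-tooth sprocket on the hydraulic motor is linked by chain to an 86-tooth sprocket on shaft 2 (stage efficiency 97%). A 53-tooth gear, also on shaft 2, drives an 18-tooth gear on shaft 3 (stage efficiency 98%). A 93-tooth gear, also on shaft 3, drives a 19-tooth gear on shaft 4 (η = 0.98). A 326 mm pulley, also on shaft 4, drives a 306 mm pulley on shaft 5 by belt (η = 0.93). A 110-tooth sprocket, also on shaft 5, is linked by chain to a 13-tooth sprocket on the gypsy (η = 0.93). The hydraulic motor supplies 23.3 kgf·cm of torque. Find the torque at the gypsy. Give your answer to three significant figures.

Chain: ratio = 86/34 = 2.5294; torque at shaft 2 = 23.3 × 2.5294 × 0.97 = 57.167 kgf·cm.
Gear mesh: ratio = 18/53 = 0.33962; torque at shaft 3 = 57.167 × 0.33962 × 0.98 = 19.027 kgf·cm.
Gear mesh: ratio = 19/93 = 0.2043; torque at shaft 4 = 19.027 × 0.2043 × 0.98 = 3.8095 kgf·cm.
Belt: ratio = 306/326 = 0.93865; torque at shaft 5 = 3.8095 × 0.93865 × 0.93 = 3.3255 kgf·cm.
Chain: ratio = 13/110 = 0.11818; torque at the gypsy = 3.3255 × 0.11818 × 0.93 = 0.3655 kgf·cm.

0.365 kgf·cm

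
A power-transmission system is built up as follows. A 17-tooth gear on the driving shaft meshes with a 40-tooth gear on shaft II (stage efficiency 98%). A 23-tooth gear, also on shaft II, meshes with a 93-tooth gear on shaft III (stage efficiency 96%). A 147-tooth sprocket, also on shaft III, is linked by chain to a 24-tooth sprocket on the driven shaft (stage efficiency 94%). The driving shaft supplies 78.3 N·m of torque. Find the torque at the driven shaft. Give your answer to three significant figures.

108 N·m

After the gear mesh (40/17): 78.3 × 2.3529 × 0.98 = 180.55 N·m
After the gear mesh (93/23): 180.55 × 4.0435 × 0.96 = 700.85 N·m
After the chain (24/147): 700.85 × 0.16327 × 0.94 = 107.56 N·m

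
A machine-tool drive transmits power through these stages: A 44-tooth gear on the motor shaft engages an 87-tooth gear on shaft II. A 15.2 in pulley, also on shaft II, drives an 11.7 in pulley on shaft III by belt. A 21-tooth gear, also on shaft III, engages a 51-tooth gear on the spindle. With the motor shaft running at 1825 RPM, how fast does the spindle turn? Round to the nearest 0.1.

493.7 RPM

Gear mesh: ratio = 87/44 = 1.9773, so shaft II turns at 1825 / 1.9773 = 922.99 RPM.
Belt: ratio = 11.7/15.2 = 0.76974, so shaft III turns at 922.99 / 0.76974 = 1199.1 RPM.
Gear mesh: ratio = 51/21 = 2.4286, so the spindle turns at 1199.1 / 2.4286 = 493.75 RPM.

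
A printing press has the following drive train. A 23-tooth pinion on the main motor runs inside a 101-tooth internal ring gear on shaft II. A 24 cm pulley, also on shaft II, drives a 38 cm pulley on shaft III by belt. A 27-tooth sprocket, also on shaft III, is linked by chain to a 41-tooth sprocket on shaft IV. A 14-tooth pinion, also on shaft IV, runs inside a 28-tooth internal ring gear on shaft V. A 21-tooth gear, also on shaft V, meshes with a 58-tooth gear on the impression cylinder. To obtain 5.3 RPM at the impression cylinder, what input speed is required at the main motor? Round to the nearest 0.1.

309.1 RPM

Overall ratio R = 4.3913 × 1.5833 × 1.5185 × 2 × 2.7619 = 58.321.
Required input speed = output speed × R = 5.3 × 58.321 = 309.1 RPM.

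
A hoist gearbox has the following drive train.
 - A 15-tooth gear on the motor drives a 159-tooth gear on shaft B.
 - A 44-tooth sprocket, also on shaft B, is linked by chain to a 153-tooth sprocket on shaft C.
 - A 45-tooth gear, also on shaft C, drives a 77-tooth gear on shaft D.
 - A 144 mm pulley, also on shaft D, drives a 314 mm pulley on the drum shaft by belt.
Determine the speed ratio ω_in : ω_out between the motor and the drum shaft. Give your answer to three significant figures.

Each stage contributes driven/driver: gear mesh 159/15 = 10.6, chain 153/44 = 3.4773, gear mesh 77/45 = 1.7111, belt 314/144 = 2.1806.
Overall: 10.6 × 3.4773 × 1.7111 × 2.1806 = 137.53.

138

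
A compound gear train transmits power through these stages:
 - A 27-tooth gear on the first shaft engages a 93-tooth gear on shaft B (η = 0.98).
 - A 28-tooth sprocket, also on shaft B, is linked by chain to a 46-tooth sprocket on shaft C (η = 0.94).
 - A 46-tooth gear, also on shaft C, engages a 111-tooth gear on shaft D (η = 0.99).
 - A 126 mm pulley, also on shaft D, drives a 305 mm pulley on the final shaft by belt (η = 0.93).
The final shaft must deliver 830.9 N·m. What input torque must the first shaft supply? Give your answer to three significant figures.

Overall ratio R = 3.4444 × 1.6429 × 2.413 × 2.4206 = 33.053; overall efficiency η = 0.98 × 0.94 × 0.99 × 0.93 = 0.8481.
Input torque = output torque / (R × η) = 830.9 / (33.053 × 0.8481) = 29.639 N·m.

29.6 N·m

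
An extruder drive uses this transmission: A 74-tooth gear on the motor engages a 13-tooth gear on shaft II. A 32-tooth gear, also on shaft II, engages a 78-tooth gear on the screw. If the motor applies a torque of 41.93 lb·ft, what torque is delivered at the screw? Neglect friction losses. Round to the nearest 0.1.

18.0 lb·ft

Gear mesh: ratio = 13/74 = 0.17568; torque at shaft II = 41.93 × 0.17568 = 7.3661 lb·ft.
Gear mesh: ratio = 78/32 = 2.4375; torque at the screw = 7.3661 × 2.4375 = 17.955 lb·ft.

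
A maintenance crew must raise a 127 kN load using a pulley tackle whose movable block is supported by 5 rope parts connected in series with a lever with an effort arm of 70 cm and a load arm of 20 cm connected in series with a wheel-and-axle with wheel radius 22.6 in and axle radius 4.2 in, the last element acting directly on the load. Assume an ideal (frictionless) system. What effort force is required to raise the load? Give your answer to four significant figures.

1.349 kN

Block-and-tackle MA = number of supporting rope parts = 5.
Lever MA = effort arm / load arm = 70/20 = 3.5.
Wheel-and-axle MA = R/r = 22.6/4.2 = 5.381.
Combined ideal MA = 5 × 3.5 × 5.381 = 94.167.
Effort = load / MA = 127 / 94.167 = 1.3487 kN.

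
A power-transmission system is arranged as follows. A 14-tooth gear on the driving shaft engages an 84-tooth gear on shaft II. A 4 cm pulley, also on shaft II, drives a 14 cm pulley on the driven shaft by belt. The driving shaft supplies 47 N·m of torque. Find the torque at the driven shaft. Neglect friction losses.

gear mesh 84/14 = 6 → τ = 47·6 = 282 N·m
belt 14/4 = 3.5 → τ = 282·3.5 = 987 N·m

987 N·m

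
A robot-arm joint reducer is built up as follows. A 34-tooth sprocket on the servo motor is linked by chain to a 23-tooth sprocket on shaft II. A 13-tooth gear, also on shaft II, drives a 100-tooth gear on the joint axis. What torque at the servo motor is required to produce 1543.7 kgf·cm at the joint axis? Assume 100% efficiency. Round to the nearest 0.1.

Overall ratio R = 0.67647 × 7.6923 = 5.2036.
Input torque = output torque / R = 1543.7 / 5.2036 = 296.66 kgf·cm.

296.7 kgf·cm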